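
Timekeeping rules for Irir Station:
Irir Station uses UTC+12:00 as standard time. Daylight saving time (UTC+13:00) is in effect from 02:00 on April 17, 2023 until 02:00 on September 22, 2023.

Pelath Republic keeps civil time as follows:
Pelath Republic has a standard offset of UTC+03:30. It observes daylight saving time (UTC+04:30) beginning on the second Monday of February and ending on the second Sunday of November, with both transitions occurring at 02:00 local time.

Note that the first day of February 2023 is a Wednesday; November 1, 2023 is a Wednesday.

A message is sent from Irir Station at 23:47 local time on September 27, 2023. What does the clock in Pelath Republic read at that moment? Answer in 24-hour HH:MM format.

16:17

September 27, 2023 is outside the daylight-saving period (17 April – 22 September), so Irir Station is on standard time, UTC+12:00.
23:47 Irir Station − 12h = 11:47 UTC.
1 February 2023 is a Wednesday, so the first Monday is February 6 and the second is February 13.
1 November 2023 is a Wednesday, so the first Sunday is November 5 and the second is November 12.
At the standard offset (UTC+03:30), 11:47 UTC + 3h30m = 15:17 Pelath Republic standard time.
The standard-time date in Pelath Republic, September 27, 2023, lies within the daylight-saving period (13 February – 12 November), so Pelath Republic is on daylight time, UTC+04:30.
11:47 UTC + 4h30m = 16:17 Pelath Republic.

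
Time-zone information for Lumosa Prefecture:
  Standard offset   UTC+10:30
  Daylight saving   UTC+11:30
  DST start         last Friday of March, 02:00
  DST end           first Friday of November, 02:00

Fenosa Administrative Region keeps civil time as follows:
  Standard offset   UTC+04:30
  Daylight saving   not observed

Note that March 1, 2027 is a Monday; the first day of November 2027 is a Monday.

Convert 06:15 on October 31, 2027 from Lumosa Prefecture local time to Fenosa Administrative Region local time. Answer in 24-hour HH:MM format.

1 March 2027 is a Monday, so Fridays fall on 5, 12, 19, 26; the last is March 26.
1 November 2027 is a Monday, so the first Friday is November 5.
October 31, 2027 falls between 26 March and 5 November, so daylight saving is in effect and Lumosa Prefecture is at UTC+11:30.
06:15 Lumosa Prefecture − 11h30m = 18:45 UTC (rolling into the previous day, 30 October 2027).
Fenosa Administrative Region stays on UTC+04:30 all year.
18:45 UTC + 4h30m = 23:15 Fenosa Administrative Region.

23:15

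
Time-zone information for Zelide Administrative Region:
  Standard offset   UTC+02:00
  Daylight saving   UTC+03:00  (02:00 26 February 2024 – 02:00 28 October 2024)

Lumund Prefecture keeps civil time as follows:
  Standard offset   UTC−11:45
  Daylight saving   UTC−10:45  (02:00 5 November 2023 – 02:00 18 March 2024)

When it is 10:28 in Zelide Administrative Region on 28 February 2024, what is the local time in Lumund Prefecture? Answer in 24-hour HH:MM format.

Daylight saving runs 26 February – 28 October; 28 February 2024 is inside that window, so Zelide Administrative Region is at UTC+03:00.
10:28 Zelide Administrative Region − 3h = 07:28 UTC.
At the standard offset (UTC−11:45), 07:28 UTC − 11h45m = 19:43 Lumund Prefecture standard time (rolling into the previous day, 27 February 2024).
The standard-time date in Lumund Prefecture, 27 February 2024, falls between 5 November 2023 and 18 March 2024, so daylight saving is in effect and Lumund Prefecture is at UTC−10:45.
07:28 UTC − 10h45m = 20:43 Lumund Prefecture (rolling into the previous day, 27 February 2024).

20:43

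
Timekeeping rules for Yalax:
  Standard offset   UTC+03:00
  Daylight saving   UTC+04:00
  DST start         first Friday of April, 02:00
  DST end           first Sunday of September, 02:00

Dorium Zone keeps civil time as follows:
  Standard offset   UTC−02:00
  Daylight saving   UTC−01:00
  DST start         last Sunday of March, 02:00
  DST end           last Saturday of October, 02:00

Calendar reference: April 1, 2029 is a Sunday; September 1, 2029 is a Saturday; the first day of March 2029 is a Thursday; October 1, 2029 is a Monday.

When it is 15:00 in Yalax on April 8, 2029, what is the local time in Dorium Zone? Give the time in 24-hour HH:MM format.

1 April 2029 is a Sunday, so the first Friday is April 6.
1 September 2029 is a Saturday, so the first Sunday is September 2.
April 8, 2029 lies within the daylight-saving period (6 April – 2 September), so Yalax is on daylight time, UTC+04:00.
15:00 Yalax − 4h = 11:00 UTC.
1 March 2029 is a Thursday, so Sundays fall on 4, 11, 18, 25; the last is March 25.
1 October 2029 is a Monday, so Saturdays fall on 6, 13, 20, 27; the last is October 27.
At the standard offset (UTC−02:00), 11:00 UTC − 2h = 09:00 Dorium Zone standard time.
The standard-time date in Dorium Zone, April 8, 2029, falls between 25 March and 27 October, so daylight saving is in effect and Dorium Zone is at UTC−01:00.
11:00 UTC − 1h = 10:00 Dorium Zone.

10:00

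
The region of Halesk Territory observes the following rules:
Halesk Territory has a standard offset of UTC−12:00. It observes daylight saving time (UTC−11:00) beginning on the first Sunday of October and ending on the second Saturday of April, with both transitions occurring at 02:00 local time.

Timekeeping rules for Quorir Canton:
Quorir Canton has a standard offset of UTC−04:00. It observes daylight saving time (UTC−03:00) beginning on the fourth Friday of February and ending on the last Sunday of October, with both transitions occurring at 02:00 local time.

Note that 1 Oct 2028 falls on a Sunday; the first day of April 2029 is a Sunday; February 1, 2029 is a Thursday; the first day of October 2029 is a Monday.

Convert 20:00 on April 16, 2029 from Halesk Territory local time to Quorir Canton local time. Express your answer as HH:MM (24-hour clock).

05:00

1 October 2028 is a Sunday, so the first Sunday is October 1.
1 April 2029 is a Sunday, so the first Saturday is April 7 and the second is April 14.
April 16, 2029 does not fall between 1 October 2028 and 14 April 2029, so daylight saving is not in effect and Halesk Territory is at UTC−12:00.
20:00 Halesk Territory + 12h = 08:00 UTC (rolling into the next day, 17 April 2029).
1 February 2029 is a Thursday, so the first Friday is February 2 and the fourth is February 23.
1 October 2029 is a Monday, so Sundays fall on 7, 14, 21, 28; the last is October 28.
At the standard offset (UTC−04:00), 08:00 UTC − 4h = 04:00 Quorir Canton standard time.
The standard-time date in Quorir Canton, April 17, 2029, lies within the daylight-saving period (23 February – 28 October), so Quorir Canton is on daylight time, UTC−03:00.
08:00 UTC − 3h = 05:00 Quorir Canton.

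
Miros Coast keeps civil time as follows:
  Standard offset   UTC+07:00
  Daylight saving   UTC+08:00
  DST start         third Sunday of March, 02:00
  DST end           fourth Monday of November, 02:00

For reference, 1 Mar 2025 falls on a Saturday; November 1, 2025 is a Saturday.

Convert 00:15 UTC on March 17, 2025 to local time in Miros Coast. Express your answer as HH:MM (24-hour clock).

08:15

1 March 2025 is a Saturday, so the first Sunday is March 2 and the third is March 16.
1 November 2025 is a Saturday, so the first Monday is November 3 and the fourth is November 24.
At the standard offset (UTC+07:00), 00:15 UTC + 7h = 07:15 Miros Coast standard time.
The standard-time date in Miros Coast, March 17, 2025, lies within the daylight-saving period (16 March – 24 November), so Miros Coast is on daylight time, UTC+08:00.
00:15 UTC + 8h = 08:15 local.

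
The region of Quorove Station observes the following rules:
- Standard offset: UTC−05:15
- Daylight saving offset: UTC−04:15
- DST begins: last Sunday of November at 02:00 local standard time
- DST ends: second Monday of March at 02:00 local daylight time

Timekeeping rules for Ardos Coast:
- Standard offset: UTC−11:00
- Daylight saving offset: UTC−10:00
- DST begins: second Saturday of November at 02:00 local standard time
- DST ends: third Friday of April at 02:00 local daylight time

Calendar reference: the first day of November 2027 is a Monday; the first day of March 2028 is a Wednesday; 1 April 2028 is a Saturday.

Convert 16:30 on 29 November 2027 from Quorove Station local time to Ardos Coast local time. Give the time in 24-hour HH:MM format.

10:45

1 November 2027 is a Monday, so Sundays fall on 7, 14, 21, 28; the last is November 28.
1 March 2028 is a Wednesday, so the first Monday is March 6 and the second is March 13.
Daylight saving runs 28 November 2027 – 13 March 2028; 29 November 2027 is inside that window, so Quorove Station is at UTC−04:15.
16:30 Quorove Station + 4h15m = 20:45 UTC.
1 November 2027 is a Monday, so the first Saturday is November 6 and the second is November 13.
1 April 2028 is a Saturday, so the first Friday is April 7 and the third is April 21.
At the standard offset (UTC−11:00), 20:45 UTC − 11h = 09:45 Ardos Coast standard time.
The standard-time date in Ardos Coast, 29 November 2027, falls between 13 November 2027 and 21 April 2028, so daylight saving is in effect and Ardos Coast is at UTC−10:00.
20:45 UTC − 10h = 10:45 Ardos Coast.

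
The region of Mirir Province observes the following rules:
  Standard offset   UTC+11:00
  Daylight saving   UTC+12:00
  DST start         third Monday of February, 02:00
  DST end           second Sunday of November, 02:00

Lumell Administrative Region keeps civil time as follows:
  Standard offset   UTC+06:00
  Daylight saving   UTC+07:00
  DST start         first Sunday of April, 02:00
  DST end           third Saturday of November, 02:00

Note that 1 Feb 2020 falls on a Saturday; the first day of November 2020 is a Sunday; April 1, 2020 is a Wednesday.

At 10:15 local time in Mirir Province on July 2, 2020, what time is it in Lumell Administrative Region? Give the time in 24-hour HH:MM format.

1 February 2020 is a Saturday, so the first Monday is February 3 and the third is February 17.
1 November 2020 is a Sunday, so the first Sunday is November 1 and the second is November 8.
July 2, 2020 falls between 17 February and 8 November, so daylight saving is in effect and Mirir Province is at UTC+12:00.
10:15 Mirir Province − 12h = 22:15 UTC (rolling into the previous day, 1 July 2020).
1 April 2020 is a Wednesday, so the first Sunday is April 5.
1 November 2020 is a Sunday, so the first Saturday is November 7 and the third is November 21.
At the standard offset (UTC+06:00), 22:15 UTC + 6h = 04:15 Lumell Administrative Region standard time (rolling into the next day, 2 July 2020).
The standard-time date in Lumell Administrative Region, July 2, 2020, lies within the daylight-saving period (5 April – 21 November), so Lumell Administrative Region is on daylight time, UTC+07:00.
22:15 UTC + 7h = 05:15 Lumell Administrative Region (rolling into the next day, 2 July 2020).

05:15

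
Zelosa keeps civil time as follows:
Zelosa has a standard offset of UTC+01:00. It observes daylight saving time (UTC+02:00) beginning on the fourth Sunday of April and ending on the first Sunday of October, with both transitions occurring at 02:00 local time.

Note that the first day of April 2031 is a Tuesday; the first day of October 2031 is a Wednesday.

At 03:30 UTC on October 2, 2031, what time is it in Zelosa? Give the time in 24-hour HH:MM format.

1 April 2031 is a Tuesday, so the first Sunday is April 6 and the fourth is April 27.
1 October 2031 is a Wednesday, so the first Sunday is October 5.
At the standard offset (UTC+01:00), 03:30 UTC + 1h = 04:30 Zelosa standard time.
The standard-time date in Zelosa, October 2, 2031, falls between 27 April and 5 October, so daylight saving is in effect and Zelosa is at UTC+02:00.
03:30 UTC + 2h = 05:30 local.

05:30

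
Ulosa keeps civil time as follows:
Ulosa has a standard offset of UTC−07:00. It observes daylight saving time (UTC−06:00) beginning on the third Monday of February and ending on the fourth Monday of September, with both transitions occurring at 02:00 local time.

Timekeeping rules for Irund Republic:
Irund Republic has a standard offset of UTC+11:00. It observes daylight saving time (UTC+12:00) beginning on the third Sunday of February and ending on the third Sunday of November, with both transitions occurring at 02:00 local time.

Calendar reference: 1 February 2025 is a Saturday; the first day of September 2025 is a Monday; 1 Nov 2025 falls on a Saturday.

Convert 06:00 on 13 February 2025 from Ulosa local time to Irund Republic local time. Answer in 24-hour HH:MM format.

1 February 2025 is a Saturday, so the first Monday is February 3 and the third is February 17.
1 September 2025 is a Monday, so the first Monday is September 1 and the fourth is September 22.
13 February 2025 does not fall between 17 February and 22 September, so daylight saving is not in effect and Ulosa is at UTC−07:00.
06:00 Ulosa + 7h = 13:00 UTC.
1 February 2025 is a Saturday, so the first Sunday is February 2 and the third is February 16.
1 November 2025 is a Saturday, so the first Sunday is November 2 and the third is November 16.
At the standard offset (UTC+11:00), 13:00 UTC + 11h = 00:00 Irund Republic standard time (rolling into the next day, 14 February 2025).
The standard-time date in Irund Republic, 14 February 2025, does not fall between 16 February and 16 November, so daylight saving is not in effect and Irund Republic is at UTC+11:00.
13:00 UTC + 11h = 00:00 Irund Republic (rolling into the next day, 14 February 2025).

00:00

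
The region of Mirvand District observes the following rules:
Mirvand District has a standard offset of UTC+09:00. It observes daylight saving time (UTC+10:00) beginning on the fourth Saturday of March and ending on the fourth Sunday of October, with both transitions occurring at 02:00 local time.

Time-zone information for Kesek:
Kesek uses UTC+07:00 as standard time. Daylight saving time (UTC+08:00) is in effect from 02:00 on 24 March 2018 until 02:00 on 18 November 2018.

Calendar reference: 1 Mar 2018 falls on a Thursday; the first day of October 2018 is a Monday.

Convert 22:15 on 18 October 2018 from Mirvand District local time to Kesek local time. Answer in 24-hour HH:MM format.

1 March 2018 is a Thursday, so the first Saturday is March 3 and the fourth is March 24.
1 October 2018 is a Monday, so the first Sunday is October 7 and the fourth is October 28.
Daylight saving runs 24 March – 28 October; 18 October 2018 is inside that window, so Mirvand District is at UTC+10:00.
22:15 Mirvand District − 10h = 12:15 UTC.
At the standard offset (UTC+07:00), 12:15 UTC + 7h = 19:15 Kesek standard time.
The standard-time date in Kesek, 18 October 2018, falls between 24 March and 18 November, so daylight saving is in effect and Kesek is at UTC+08:00.
12:15 UTC + 8h = 20:15 Kesek.

20:15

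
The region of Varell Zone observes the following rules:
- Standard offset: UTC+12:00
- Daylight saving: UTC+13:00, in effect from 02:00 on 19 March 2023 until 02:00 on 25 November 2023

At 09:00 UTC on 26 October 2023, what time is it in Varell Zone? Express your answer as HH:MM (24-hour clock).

At the standard offset (UTC+12:00), 09:00 UTC + 12h = 21:00 Varell Zone standard time.
Daylight saving runs 19 March – 25 November; the standard-time date in Varell Zone, 26 October 2023, is inside that window, so Varell Zone is at UTC+13:00.
09:00 UTC + 13h = 22:00 local.

22:00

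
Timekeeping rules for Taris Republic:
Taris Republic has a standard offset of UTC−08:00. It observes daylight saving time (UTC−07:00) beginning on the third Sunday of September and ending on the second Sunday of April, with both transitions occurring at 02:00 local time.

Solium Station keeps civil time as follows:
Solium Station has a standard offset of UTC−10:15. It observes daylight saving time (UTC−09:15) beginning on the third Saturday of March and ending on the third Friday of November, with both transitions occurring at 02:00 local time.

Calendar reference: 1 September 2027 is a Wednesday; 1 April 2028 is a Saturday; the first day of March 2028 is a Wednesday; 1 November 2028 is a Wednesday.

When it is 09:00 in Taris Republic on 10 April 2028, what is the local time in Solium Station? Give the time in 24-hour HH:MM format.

07:45

1 September 2027 is a Wednesday, so the first Sunday is September 5 and the third is September 19.
1 April 2028 is a Saturday, so the first Sunday is April 2 and the second is April 9.
10 April 2028 does not fall between 19 September 2027 and 9 April 2028, so daylight saving is not in effect and Taris Republic is at UTC−08:00.
09:00 Taris Republic + 8h = 17:00 UTC.
1 March 2028 is a Wednesday, so the first Saturday is March 4 and the third is March 18.
1 November 2028 is a Wednesday, so the first Friday is November 3 and the third is November 17.
At the standard offset (UTC−10:15), 17:00 UTC − 10h15m = 06:45 Solium Station standard time.
The standard-time date in Solium Station, 10 April 2028, falls between 18 March and 17 November, so daylight saving is in effect and Solium Station is at UTC−09:15.
17:00 UTC − 9h15m = 07:45 Solium Station.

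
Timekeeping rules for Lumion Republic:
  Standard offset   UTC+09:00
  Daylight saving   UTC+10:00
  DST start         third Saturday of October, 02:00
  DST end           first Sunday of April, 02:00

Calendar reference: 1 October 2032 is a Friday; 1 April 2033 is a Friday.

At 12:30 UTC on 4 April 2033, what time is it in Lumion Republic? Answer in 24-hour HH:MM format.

1 October 2032 is a Friday, so the first Saturday is October 2 and the third is October 16.
1 April 2033 is a Friday, so the first Sunday is April 3.
At the standard offset (UTC+09:00), 12:30 UTC + 9h = 21:30 Lumion Republic standard time.
The standard-time date in Lumion Republic, 4 April 2033, does not fall between 16 October 2032 and 3 April 2033, so daylight saving is not in effect and Lumion Republic is at UTC+09:00.
12:30 UTC + 9h = 21:30 local.

21:30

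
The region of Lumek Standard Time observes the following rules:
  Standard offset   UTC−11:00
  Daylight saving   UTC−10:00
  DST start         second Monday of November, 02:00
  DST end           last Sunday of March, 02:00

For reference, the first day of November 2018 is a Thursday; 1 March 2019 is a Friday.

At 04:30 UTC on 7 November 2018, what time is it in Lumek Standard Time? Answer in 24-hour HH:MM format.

1 November 2018 is a Thursday, so the first Monday is November 5 and the second is November 12.
1 March 2019 is a Friday, so Sundays fall on 3, 10, 17, 24, 31; the last is March 31.
At the standard offset (UTC−11:00), 04:30 UTC − 11h = 17:30 Lumek Standard Time standard time (rolling into the previous day, 6 November 2018).
The standard-time date in Lumek Standard Time, 6 November 2018, does not fall between 12 November 2018 and 31 March 2019, so daylight saving is not in effect and Lumek Standard Time is at UTC−11:00.
04:30 UTC − 11h = 17:30 local (rolling into the previous day, 6 November 2018).

17:30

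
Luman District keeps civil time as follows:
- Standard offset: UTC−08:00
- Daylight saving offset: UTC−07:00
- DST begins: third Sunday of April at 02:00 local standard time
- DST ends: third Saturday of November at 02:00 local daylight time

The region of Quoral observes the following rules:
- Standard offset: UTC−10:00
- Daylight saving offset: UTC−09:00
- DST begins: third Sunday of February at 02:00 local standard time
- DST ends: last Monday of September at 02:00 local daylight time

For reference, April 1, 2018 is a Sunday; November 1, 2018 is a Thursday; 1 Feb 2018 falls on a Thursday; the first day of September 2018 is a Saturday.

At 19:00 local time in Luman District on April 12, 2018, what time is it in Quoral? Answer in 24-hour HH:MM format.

1 April 2018 is a Sunday, so the first Sunday is April 1 and the third is April 15.
1 November 2018 is a Thursday, so the first Saturday is November 3 and the third is November 17.
April 12, 2018 is outside the daylight-saving period (15 April – 17 November), so Luman District is on standard time, UTC−08:00.
19:00 Luman District + 8h = 03:00 UTC (rolling into the next day, 13 April 2018).
1 February 2018 is a Thursday, so the first Sunday is February 4 and the third is February 18.
1 September 2018 is a Saturday, so Mondays fall on 3, 10, 17, 24; the last is September 24.
At the standard offset (UTC−10:00), 03:00 UTC − 10h = 17:00 Quoral standard time (rolling into the previous day, 12 April 2018).
The standard-time date in Quoral, April 12, 2018, lies within the daylight-saving period (18 February – 24 September), so Quoral is on daylight time, UTC−09:00.
03:00 UTC − 9h = 18:00 Quoral (rolling into the previous day, 12 April 2018).

18:00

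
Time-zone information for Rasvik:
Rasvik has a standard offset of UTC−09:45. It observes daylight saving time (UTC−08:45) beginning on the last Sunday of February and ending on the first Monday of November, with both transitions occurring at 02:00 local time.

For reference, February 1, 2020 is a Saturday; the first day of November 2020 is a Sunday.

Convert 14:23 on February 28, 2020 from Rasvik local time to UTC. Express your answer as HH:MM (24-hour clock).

1 February 2020 is a Saturday, so Sundays fall on 2, 9, 16, 23; the last is February 23.
1 November 2020 is a Sunday, so the first Monday is November 2.
February 28, 2020 falls between 23 February and 2 November, so daylight saving is in effect and Rasvik is at UTC−08:45.
14:23 local + 8h45m = 23:08 UTC.

23:08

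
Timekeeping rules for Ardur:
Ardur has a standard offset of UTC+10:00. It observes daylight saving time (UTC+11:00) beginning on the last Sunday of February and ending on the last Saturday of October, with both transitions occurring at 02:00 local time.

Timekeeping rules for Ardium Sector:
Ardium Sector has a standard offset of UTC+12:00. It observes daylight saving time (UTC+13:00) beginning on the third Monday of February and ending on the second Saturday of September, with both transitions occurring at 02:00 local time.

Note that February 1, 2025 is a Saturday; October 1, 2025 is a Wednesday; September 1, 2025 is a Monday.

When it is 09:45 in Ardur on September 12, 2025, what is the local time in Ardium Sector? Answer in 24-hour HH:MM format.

11:45

1 February 2025 is a Saturday, so Sundays fall on 2, 9, 16, 23; the last is February 23.
1 October 2025 is a Wednesday, so Saturdays fall on 4, 11, 18, 25; the last is October 25.
Daylight saving runs 23 February – 25 October; September 12, 2025 is inside that window, so Ardur is at UTC+11:00.
09:45 Ardur − 11h = 22:45 UTC (rolling into the previous day, 11 September 2025).
1 February 2025 is a Saturday, so the first Monday is February 3 and the third is February 17.
1 September 2025 is a Monday, so the first Saturday is September 6 and the second is September 13.
At the standard offset (UTC+12:00), 22:45 UTC + 12h = 10:45 Ardium Sector standard time (rolling into the next day, 12 September 2025).
The standard-time date in Ardium Sector, September 12, 2025, falls between 17 February and 13 September, so daylight saving is in effect and Ardium Sector is at UTC+13:00.
22:45 UTC + 13h = 11:45 Ardium Sector (rolling into the next day, 12 September 2025).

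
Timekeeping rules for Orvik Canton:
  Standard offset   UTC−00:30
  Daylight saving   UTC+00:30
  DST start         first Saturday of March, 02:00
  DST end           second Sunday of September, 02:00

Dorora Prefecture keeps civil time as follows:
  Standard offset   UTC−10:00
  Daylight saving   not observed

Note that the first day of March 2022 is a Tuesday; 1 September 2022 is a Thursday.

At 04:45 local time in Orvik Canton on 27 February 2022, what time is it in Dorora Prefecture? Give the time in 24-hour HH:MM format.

19:15

1 March 2022 is a Tuesday, so the first Saturday is March 5.
1 September 2022 is a Thursday, so the first Sunday is September 4 and the second is September 11.
Daylight saving runs 5 March – 11 September; 27 February 2022 is outside that window, so Orvik Canton is on standard time at UTC−00:30.
04:45 Orvik Canton + 0h30m = 05:15 UTC.
Dorora Prefecture stays on UTC−10:00 all year.
05:15 UTC − 10h = 19:15 Dorora Prefecture (rolling into the previous day, 26 February 2022).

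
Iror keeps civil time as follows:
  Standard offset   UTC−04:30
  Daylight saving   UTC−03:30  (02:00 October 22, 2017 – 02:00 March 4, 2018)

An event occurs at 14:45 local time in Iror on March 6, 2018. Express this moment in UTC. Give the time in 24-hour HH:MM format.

19:15

Daylight saving runs 22 October 2017 – 4 March 2018; March 6, 2018 is outside that window, so Iror is on standard time at UTC−04:30.
14:45 local + 4h30m = 19:15 UTC.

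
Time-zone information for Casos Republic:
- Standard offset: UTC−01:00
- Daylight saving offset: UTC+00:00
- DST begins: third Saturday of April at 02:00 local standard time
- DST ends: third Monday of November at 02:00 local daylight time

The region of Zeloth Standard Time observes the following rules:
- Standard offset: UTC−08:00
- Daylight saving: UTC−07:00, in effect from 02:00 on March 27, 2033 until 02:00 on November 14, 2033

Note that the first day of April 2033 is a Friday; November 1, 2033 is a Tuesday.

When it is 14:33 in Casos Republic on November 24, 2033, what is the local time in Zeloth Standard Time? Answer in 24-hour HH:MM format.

1 April 2033 is a Friday, so the first Saturday is April 2 and the third is April 16.
1 November 2033 is a Tuesday, so the first Monday is November 7 and the third is November 21.
November 24, 2033 is outside the daylight-saving period (16 April – 21 November), so Casos Republic is on standard time, UTC−01:00.
14:33 Casos Republic + 1h = 15:33 UTC.
At the standard offset (UTC−08:00), 15:33 UTC − 8h = 07:33 Zeloth Standard Time standard time.
The standard-time date in Zeloth Standard Time, November 24, 2033, is outside the daylight-saving period (27 March – 14 November), so Zeloth Standard Time is on standard time, UTC−08:00.
15:33 UTC − 8h = 07:33 Zeloth Standard Time.

07:33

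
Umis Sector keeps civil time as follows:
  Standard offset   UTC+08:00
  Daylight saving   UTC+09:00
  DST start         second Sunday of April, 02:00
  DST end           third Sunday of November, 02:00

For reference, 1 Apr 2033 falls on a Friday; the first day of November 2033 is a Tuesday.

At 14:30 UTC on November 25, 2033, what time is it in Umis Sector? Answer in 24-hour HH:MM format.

1 April 2033 is a Friday, so the first Sunday is April 3 and the second is April 10.
1 November 2033 is a Tuesday, so the first Sunday is November 6 and the third is November 20.
At the standard offset (UTC+08:00), 14:30 UTC + 8h = 22:30 Umis Sector standard time.
Daylight saving runs 10 April – 20 November; the standard-time date in Umis Sector, November 25, 2033, is outside that window, so Umis Sector is on standard time at UTC+08:00.
14:30 UTC + 8h = 22:30 local.

22:30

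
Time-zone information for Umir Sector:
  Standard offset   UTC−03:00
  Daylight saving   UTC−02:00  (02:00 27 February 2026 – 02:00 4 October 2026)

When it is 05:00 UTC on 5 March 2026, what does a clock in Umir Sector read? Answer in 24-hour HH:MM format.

03:00

At the standard offset (UTC−03:00), 05:00 UTC − 3h = 02:00 Umir Sector standard time.
Daylight saving runs 27 February – 4 October; the standard-time date in Umir Sector, 5 March 2026, is inside that window, so Umir Sector is at UTC−02:00.
05:00 UTC − 2h = 03:00 local.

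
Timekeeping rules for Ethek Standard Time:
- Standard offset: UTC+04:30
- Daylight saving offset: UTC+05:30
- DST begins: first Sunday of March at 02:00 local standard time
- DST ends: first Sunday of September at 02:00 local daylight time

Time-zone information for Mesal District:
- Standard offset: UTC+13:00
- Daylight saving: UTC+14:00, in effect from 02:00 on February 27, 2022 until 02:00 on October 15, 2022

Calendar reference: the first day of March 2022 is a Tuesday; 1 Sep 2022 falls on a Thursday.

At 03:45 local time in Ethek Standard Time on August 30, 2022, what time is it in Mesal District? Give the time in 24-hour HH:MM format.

12:15

1 March 2022 is a Tuesday, so the first Sunday is March 6.
1 September 2022 is a Thursday, so the first Sunday is September 4.
August 30, 2022 falls between 6 March and 4 September, so daylight saving is in effect and Ethek Standard Time is at UTC+05:30.
03:45 Ethek Standard Time − 5h30m = 22:15 UTC (rolling into the previous day, 29 August 2022).
At the standard offset (UTC+13:00), 22:15 UTC + 13h = 11:15 Mesal District standard time (rolling into the next day, 30 August 2022).
The standard-time date in Mesal District, August 30, 2022, falls between 27 February and 15 October, so daylight saving is in effect and Mesal District is at UTC+14:00.
22:15 UTC + 14h = 12:15 Mesal District (rolling into the next day, 30 August 2022).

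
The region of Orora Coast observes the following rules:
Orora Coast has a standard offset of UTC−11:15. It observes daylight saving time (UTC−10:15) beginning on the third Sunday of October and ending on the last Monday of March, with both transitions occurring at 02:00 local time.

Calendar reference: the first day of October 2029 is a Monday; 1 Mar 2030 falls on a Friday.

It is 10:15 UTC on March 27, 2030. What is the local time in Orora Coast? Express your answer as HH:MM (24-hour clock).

23:00

1 October 2029 is a Monday, so the first Sunday is October 7 and the third is October 21.
1 March 2030 is a Friday, so Mondays fall on 4, 11, 18, 25; the last is March 25.
At the standard offset (UTC−11:15), 10:15 UTC − 11h15m = 23:00 Orora Coast standard time (rolling into the previous day, 26 March 2030).
Daylight saving runs 21 October 2029 – 25 March 2030; the standard-time date in Orora Coast, March 26, 2030, is outside that window, so Orora Coast is on standard time at UTC−11:15.
10:15 UTC − 11h15m = 23:00 local (rolling into the previous day, 26 March 2030).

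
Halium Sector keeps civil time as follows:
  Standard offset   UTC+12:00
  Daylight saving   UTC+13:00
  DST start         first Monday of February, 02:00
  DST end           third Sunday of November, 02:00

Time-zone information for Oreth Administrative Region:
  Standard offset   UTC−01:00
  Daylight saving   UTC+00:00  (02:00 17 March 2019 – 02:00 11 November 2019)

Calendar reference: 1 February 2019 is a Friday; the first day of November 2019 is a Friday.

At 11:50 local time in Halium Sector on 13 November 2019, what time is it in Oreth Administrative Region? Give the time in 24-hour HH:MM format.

1 February 2019 is a Friday, so the first Monday is February 4.
1 November 2019 is a Friday, so the first Sunday is November 3 and the third is November 17.
13 November 2019 falls between 4 February and 17 November, so daylight saving is in effect and Halium Sector is at UTC+13:00.
11:50 Halium Sector − 13h = 22:50 UTC (rolling into the previous day, 12 November 2019).
At the standard offset (UTC−01:00), 22:50 UTC − 1h = 21:50 Oreth Administrative Region standard time.
The standard-time date in Oreth Administrative Region, 12 November 2019, does not fall between 17 March and 11 November, so daylight saving is not in effect and Oreth Administrative Region is at UTC−01:00.
22:50 UTC − 1h = 21:50 Oreth Administrative Region.

21:50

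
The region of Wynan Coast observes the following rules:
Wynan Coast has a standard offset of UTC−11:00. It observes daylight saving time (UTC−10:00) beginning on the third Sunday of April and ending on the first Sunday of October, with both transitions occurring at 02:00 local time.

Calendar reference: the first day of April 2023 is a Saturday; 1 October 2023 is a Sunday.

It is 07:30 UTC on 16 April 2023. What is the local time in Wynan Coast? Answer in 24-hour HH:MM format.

20:30

1 April 2023 is a Saturday, so the first Sunday is April 2 and the third is April 16.
1 October 2023 is a Sunday, so the first Sunday is October 1.
At the standard offset (UTC−11:00), 07:30 UTC − 11h = 20:30 Wynan Coast standard time (rolling into the previous day, 15 April 2023).
The standard-time date in Wynan Coast, 15 April 2023, is outside the daylight-saving period (16 April – 1 October), so Wynan Coast is on standard time, UTC−11:00.
07:30 UTC − 11h = 20:30 local (rolling into the previous day, 15 April 2023).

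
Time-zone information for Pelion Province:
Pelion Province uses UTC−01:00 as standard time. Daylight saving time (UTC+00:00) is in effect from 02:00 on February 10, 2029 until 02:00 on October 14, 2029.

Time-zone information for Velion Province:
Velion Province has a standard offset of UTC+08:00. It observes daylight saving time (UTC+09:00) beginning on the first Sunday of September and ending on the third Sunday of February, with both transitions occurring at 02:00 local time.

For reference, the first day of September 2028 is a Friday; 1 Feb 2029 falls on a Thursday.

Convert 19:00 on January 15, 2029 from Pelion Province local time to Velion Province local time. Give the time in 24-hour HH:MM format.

Daylight saving runs 10 February – 14 October; January 15, 2029 is outside that window, so Pelion Province is on standard time at UTC−01:00.
19:00 Pelion Province + 1h = 20:00 UTC.
1 September 2028 is a Friday, so the first Sunday is September 3.
1 February 2029 is a Thursday, so the first Sunday is February 4 and the third is February 18.
At the standard offset (UTC+08:00), 20:00 UTC + 8h = 04:00 Velion Province standard time (rolling into the next day, 16 January 2029).
The standard-time date in Velion Province, January 16, 2029, falls between 3 September 2028 and 18 February 2029, so daylight saving is in effect and Velion Province is at UTC+09:00.
20:00 UTC + 9h = 05:00 Velion Province (rolling into the next day, 16 January 2029).

05:00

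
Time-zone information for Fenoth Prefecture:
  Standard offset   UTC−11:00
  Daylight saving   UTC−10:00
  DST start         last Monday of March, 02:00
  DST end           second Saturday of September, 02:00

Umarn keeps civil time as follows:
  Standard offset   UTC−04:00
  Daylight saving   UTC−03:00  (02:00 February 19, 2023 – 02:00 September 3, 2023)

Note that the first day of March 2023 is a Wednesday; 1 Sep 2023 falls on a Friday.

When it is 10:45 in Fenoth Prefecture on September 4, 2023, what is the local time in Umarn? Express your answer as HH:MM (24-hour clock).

1 March 2023 is a Wednesday, so Mondays fall on 6, 13, 20, 27; the last is March 27.
1 September 2023 is a Friday, so the first Saturday is September 2 and the second is September 9.
Daylight saving runs 27 March – 9 September; September 4, 2023 is inside that window, so Fenoth Prefecture is at UTC−10:00.
10:45 Fenoth Prefecture + 10h = 20:45 UTC.
At the standard offset (UTC−04:00), 20:45 UTC − 4h = 16:45 Umarn standard time.
Daylight saving runs 19 February – 3 September; the standard-time date in Umarn, September 4, 2023, is outside that window, so Umarn is on standard time at UTC−04:00.
20:45 UTC − 4h = 16:45 Umarn.

16:45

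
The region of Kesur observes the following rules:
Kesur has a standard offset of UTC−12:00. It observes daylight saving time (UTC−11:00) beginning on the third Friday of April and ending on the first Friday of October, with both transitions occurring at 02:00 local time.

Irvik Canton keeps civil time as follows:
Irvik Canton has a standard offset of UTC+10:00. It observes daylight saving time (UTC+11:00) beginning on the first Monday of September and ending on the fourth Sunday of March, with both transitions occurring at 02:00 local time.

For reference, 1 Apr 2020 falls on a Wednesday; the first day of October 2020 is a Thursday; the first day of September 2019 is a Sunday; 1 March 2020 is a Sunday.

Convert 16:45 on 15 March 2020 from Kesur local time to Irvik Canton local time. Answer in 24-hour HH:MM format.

1 April 2020 is a Wednesday, so the first Friday is April 3 and the third is April 17.
1 October 2020 is a Thursday, so the first Friday is October 2.
Daylight saving runs 17 April – 2 October; 15 March 2020 is outside that window, so Kesur is on standard time at UTC−12:00.
16:45 Kesur + 12h = 04:45 UTC (rolling into the next day, 16 March 2020).
1 September 2019 is a Sunday, so the first Monday is September 2.
1 March 2020 is a Sunday, so the first Sunday is March 1 and the fourth is March 22.
At the standard offset (UTC+10:00), 04:45 UTC + 10h = 14:45 Irvik Canton standard time.
The standard-time date in Irvik Canton, 16 March 2020, falls between 2 September 2019 and 22 March 2020, so daylight saving is in effect and Irvik Canton is at UTC+11:00.
04:45 UTC + 11h = 15:45 Irvik Canton.

15:45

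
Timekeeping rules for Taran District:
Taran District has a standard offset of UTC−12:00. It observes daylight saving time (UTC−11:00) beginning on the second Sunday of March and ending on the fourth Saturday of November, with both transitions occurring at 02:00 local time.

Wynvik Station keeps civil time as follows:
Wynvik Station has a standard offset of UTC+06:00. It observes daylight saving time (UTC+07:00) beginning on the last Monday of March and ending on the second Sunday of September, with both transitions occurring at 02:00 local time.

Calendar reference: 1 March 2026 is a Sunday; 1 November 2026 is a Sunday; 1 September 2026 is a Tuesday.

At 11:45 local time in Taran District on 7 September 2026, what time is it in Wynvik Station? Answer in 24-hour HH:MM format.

1 March 2026 is a Sunday, so the first Sunday is March 1 and the second is March 8.
1 November 2026 is a Sunday, so the first Saturday is November 7 and the fourth is November 28.
Daylight saving runs 8 March – 28 November; 7 September 2026 is inside that window, so Taran District is at UTC−11:00.
11:45 Taran District + 11h = 22:45 UTC.
1 March 2026 is a Sunday, so Mondays fall on 2, 9, 16, 23, 30; the last is March 30.
1 September 2026 is a Tuesday, so the first Sunday is September 6 and the second is September 13.
At the standard offset (UTC+06:00), 22:45 UTC + 6h = 04:45 Wynvik Station standard time (rolling into the next day, 8 September 2026).
Daylight saving runs 30 March – 13 September; the standard-time date in Wynvik Station, 8 September 2026, is inside that window, so Wynvik Station is at UTC+07:00.
22:45 UTC + 7h = 05:45 Wynvik Station (rolling into the next day, 8 September 2026).

05:45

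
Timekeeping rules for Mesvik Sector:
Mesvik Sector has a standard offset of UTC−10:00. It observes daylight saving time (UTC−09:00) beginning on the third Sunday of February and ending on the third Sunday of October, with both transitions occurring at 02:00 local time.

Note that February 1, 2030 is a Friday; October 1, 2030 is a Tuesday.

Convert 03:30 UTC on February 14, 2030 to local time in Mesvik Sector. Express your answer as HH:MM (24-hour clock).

17:30

1 February 2030 is a Friday, so the first Sunday is February 3 and the third is February 17.
1 October 2030 is a Tuesday, so the first Sunday is October 6 and the third is October 20.
At the standard offset (UTC−10:00), 03:30 UTC − 10h = 17:30 Mesvik Sector standard time (rolling into the previous day, 13 February 2030).
The standard-time date in Mesvik Sector, February 13, 2030, is outside the daylight-saving period (17 February – 20 October), so Mesvik Sector is on standard time, UTC−10:00.
03:30 UTC − 10h = 17:30 local (rolling into the previous day, 13 February 2030).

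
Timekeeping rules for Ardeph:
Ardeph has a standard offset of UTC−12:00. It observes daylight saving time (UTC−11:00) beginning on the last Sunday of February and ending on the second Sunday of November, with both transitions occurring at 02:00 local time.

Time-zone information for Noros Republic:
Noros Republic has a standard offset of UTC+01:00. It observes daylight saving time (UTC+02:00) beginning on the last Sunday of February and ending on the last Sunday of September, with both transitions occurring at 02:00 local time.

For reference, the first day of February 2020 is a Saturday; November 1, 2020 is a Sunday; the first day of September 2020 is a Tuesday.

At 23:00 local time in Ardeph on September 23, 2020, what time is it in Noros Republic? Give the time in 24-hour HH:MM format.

12:00

1 February 2020 is a Saturday, so Sundays fall on 2, 9, 16, 23; the last is February 23.
1 November 2020 is a Sunday, so the first Sunday is November 1 and the second is November 8.
September 23, 2020 falls between 23 February and 8 November, so daylight saving is in effect and Ardeph is at UTC−11:00.
23:00 Ardeph + 11h = 10:00 UTC (rolling into the next day, 24 September 2020).
1 February 2020 is a Saturday, so Sundays fall on 2, 9, 16, 23; the last is February 23.
1 September 2020 is a Tuesday, so Sundays fall on 6, 13, 20, 27; the last is September 27.
At the standard offset (UTC+01:00), 10:00 UTC + 1h = 11:00 Noros Republic standard time.
The standard-time date in Noros Republic, September 24, 2020, lies within the daylight-saving period (23 February – 27 September), so Noros Republic is on daylight time, UTC+02:00.
10:00 UTC + 2h = 12:00 Noros Republic.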